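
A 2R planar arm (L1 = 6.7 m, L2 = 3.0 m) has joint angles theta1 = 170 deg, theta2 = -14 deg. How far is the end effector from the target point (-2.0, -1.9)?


End effector via forward kinematics:
x = L1*cos(t1) + L2*cos(t1+t2) = -9.3388
y = L1*sin(t1) + L2*sin(t1+t2) = 2.3837
Distance to target:
d = sqrt((-2.0 - -9.3388)^2 + (-1.9 - 2.3837)^2)
= sqrt(53.8587 + 18.3497)
= 8.4976 m


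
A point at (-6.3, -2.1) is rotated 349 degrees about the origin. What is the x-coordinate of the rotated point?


x' = x*cos(theta) - y*sin(theta)
cos(349 deg) = 0.9816, sin(349 deg) = -0.1908
x' = -6.3 * 0.9816 - -2.1 * -0.1908
= -6.1843 - 0.4007
= -6.585


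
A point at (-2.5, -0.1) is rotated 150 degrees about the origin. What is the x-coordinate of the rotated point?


x' = x*cos(theta) - y*sin(theta)
cos(150 deg) = -0.866, sin(150 deg) = 0.5
x' = -2.5 * -0.866 - -0.1 * 0.5
= 2.1651 - -0.05
= 2.2151


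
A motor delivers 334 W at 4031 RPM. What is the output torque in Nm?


omega = 4031 * 2*pi/60 = 422.1253 rad/s
tau = P / omega = 334 / 422.1253
= 0.7912 Nm


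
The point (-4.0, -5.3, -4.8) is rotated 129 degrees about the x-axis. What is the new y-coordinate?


Rotation about x-axis: y' = y*cos(theta) - z*sin(theta)
= -5.3 * -0.6293 - -4.8 * 0.7771
= 7.0657


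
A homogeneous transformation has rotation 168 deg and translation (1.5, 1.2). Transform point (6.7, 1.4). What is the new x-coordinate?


x' = cos(theta)*px - sin(theta)*py + tx
= -0.9781*6.7 - 0.2079*1.4 + 1.5
= -5.3447


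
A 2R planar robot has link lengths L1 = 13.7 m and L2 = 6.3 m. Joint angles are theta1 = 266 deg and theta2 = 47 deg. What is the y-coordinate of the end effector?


Convert angles to radians: theta1 = 4.6426, theta2 = 0.8203
y = L1*sin(theta1) + L2*sin(theta1+theta2)
y = -13.6666 + -4.6075
y = -18.2742


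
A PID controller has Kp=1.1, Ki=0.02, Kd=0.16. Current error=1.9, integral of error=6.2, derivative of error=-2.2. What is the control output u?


u = Kp*e + Ki*int(e) + Kd*de/dt
= 1.1*1.9 + 0.02*6.2 + 0.16*(-2.2)
= 2.09 + 0.124 + -0.352
= 1.862


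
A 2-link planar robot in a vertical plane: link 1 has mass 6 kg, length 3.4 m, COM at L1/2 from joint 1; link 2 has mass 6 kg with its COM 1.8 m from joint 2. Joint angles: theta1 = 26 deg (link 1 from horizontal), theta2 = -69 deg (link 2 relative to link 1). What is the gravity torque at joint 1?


Horizontal distance from joint 1 to link-1 COM:
  x_c1 = (L1/2)*cos(t1) = 1.7 * 0.8988 = 1.5279 m
Horizontal distance from joint 1 to link-2 COM:
  x_c2 = L1*cos(t1) + Lc2*cos(t1+t2)
       = 3.4*0.8988 + 1.8*0.7314 = 4.3723 m
tau1 = m1*g*x_c1 + m2*g*x_c2
     = 6*9.81*1.5279 + 6*9.81*4.3723
     = 89.9351 + 257.3557
     = 347.2909 Nm


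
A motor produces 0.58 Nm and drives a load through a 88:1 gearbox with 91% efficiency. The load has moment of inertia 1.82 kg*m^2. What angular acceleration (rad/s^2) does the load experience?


tau_out = tau_motor * N * eta
= 0.58 * 88 * 0.91 = 46.4464 Nm
alpha = tau_out / I = 46.4464 / 1.82
= 25.52 rad/s^2


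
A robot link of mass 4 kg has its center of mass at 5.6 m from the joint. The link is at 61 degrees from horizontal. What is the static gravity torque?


tau = m*g*L*cos(angle)
= 4 * 9.81 * 5.6 * cos(61 deg)
= 4 * 9.81 * 5.6 * 0.4848
= 106.534 Nm


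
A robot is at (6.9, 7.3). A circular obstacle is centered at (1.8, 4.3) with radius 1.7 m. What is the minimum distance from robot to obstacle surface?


center_dist = sqrt((6.9-1.8)^2 + (7.3-4.3)^2)
= sqrt(26.01 + 9.0)
= 5.9169
min_dist = center_dist - radius = 5.9169 - 1.7 = 4.2169 m


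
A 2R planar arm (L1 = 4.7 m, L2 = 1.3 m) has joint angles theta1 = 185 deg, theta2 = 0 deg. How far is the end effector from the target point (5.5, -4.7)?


End effector via forward kinematics:
x = L1*cos(t1) + L2*cos(t1+t2) = -5.9772
y = L1*sin(t1) + L2*sin(t1+t2) = -0.5229
Distance to target:
d = sqrt((5.5 - -5.9772)^2 + (-4.7 - -0.5229)^2)
= sqrt(131.7254 + 17.4479)
= 12.2137 m


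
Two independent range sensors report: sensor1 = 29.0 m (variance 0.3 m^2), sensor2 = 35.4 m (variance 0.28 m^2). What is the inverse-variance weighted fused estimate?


w1 = (1/var1) / (1/var1 + 1/var2)
   = 3.3333 / (3.3333 + 3.5714) = 0.4828
w2 = 1 - w1 = 0.5172
fused = w1*s1 + w2*s2 = 14.0 + 18.3103
= 32.3103 m


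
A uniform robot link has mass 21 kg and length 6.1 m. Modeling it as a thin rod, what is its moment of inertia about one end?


I = (1/3) * m * L^2
= (1/3) * 21 * 6.1^2
= 0.333333 * 21 * 37.21
= 260.47 kg*m^2


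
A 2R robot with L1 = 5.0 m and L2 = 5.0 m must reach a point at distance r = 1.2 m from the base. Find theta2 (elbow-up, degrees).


cos(theta2) = (r^2 - L1^2 - L2^2) / (2*L1*L2)
cos(theta2) = (1.44 - 25.0 - 25.0) / 50.0
cos(theta2) = -0.9712
theta2 = 166.2158 degrees


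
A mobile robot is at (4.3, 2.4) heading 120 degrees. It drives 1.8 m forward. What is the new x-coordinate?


x_new = x0 + d*cos(theta)
= 4.3 + 1.8*cos(120)
= 4.3 + -0.9
= 3.4


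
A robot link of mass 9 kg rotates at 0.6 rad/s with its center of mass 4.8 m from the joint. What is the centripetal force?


F = m * omega^2 * r
= 9 * 0.6^2 * 4.8
= 9 * 0.36 * 4.8
= 15.552 N


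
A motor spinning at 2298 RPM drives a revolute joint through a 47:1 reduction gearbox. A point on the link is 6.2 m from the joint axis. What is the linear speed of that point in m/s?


omega_motor = 2298 * 2*pi/60 = 240.646 rad/s
omega_joint = omega_motor / 47 = 5.1201 rad/s
v = omega_joint * r = 5.1201 * 6.2
= 31.7448 m/s


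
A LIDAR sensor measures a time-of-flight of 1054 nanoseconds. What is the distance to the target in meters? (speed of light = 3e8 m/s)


tof = 1054 ns = 1.054e-06 s
dist = c * tof / 2
= 3e8 * 1.054e-06 / 2
= 158.1 m


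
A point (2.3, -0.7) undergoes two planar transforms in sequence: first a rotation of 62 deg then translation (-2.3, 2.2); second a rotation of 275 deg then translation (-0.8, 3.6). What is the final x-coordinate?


After transform 1:
x1 = cos(62)*2.3 - sin(62)*-0.7 + -2.3 = -0.6022
y1 = sin(62)*2.3 + cos(62)*-0.7 + 2.2 = 3.9021
After transform 2:
x2 = cos(275)*-0.6022 - sin(275)*3.9021 + -0.8
= 3.0348


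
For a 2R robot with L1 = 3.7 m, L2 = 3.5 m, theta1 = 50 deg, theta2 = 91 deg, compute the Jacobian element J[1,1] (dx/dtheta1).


J[1,1] = -L1*sin(t1) - L2*sin(t1+t2)
= -3.7*sin(50) - 3.5*sin(141)
= -5.037


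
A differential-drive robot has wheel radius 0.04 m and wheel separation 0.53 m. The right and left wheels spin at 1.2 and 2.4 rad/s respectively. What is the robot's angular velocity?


vR = r*wR = 0.04*1.2 = 0.048 m/s
vL = r*wL = 0.04*2.4 = 0.096 m/s
v = (vR+vL)/2 = 0.072 m/s
omega = (vR-vL)/L = -0.0906 rad/s
angular velocity = -0.0906 rad/s


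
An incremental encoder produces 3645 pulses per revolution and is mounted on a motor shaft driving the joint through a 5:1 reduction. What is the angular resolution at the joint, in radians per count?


counts per rev = 3645
effective counts at joint = 3645 * 5 = 18225
resolution = 2*pi / 18225
= 3.4476e-04 rad/count


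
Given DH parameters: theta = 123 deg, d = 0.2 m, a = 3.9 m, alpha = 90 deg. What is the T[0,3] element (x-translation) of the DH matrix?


T[0,3] = a * cos(theta)
= 3.9 * cos(123 deg)
= 3.9 * -0.5446
= -2.1241


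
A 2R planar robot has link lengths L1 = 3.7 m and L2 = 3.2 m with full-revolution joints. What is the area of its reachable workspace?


r_max = L1 + L2 = 6.9 m
r_min = |L1 - L2| = 0.5 m
Area = pi*(r_max^2 - r_min^2)
= pi*(47.61 - 0.25)
= pi * 47.36
= 148.7858 m^2


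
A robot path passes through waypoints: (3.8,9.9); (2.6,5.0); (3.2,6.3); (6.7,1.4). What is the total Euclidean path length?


Segment lengths:
  seg1 = sqrt((-1.2)^2 + (-4.9)^2) = 5.0448
  seg2 = sqrt((0.6)^2 + (1.3)^2) = 1.4318
  seg3 = sqrt((3.5)^2 + (-4.9)^2) = 6.0216
Total = 12.4982


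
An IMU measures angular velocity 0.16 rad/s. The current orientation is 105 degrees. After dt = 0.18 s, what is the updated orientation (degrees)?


delta_theta = w * dt = 0.16 * 0.18 = 0.0288 rad
= 1.6501 deg
theta_new = 105 + 1.6501 = 106.6501 deg


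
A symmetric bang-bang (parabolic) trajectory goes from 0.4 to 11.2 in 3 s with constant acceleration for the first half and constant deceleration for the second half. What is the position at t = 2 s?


Symmetric rest-to-rest: each phase covers (pf-p0)/2 in time T/2. 0.5*a*(T/2)^2 = (pf-p0)/2 => a = 4*(pf-p0)/T^2
a = 4*(11.2-0.4)/3^2 = 4.8
t = 2 is in the deceleration phase (t > T/2).
p = pf - 0.5*a*(T-t)^2 = 11.2 - 0.5*4.8*1^2
= 8.8


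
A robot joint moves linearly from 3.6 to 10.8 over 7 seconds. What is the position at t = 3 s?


s = t/T = 3/7 = 0.4286
p(t) = p0 + (pf-p0)*s
= 3.6 + (10.8 - 3.6) * 0.4286
= 6.6857


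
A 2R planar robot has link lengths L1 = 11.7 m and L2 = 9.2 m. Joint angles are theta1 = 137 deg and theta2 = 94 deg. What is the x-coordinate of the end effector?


Convert angles to radians: theta1 = 2.3911, theta2 = 1.6406
x = L1*cos(theta1) + L2*cos(theta1+theta2)
x = -8.5568 + -5.7897
x = -14.3466


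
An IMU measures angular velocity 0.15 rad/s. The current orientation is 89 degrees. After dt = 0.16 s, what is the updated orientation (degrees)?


delta_theta = w * dt = 0.15 * 0.16 = 0.024 rad
= 1.3751 deg
theta_new = 89 + 1.3751 = 90.3751 deg


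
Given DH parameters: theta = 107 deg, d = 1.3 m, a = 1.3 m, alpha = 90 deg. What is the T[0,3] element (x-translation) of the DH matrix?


T[0,3] = a * cos(theta)
= 1.3 * cos(107 deg)
= 1.3 * -0.2924
= -0.3801


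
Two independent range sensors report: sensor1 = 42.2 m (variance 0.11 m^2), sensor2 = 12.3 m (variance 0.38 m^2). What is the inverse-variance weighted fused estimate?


w1 = (1/var1) / (1/var1 + 1/var2)
   = 9.0909 / (9.0909 + 2.6316) = 0.7755
w2 = 1 - w1 = 0.2245
fused = w1*s1 + w2*s2 = 32.7265 + 2.7612
= 35.4878 m


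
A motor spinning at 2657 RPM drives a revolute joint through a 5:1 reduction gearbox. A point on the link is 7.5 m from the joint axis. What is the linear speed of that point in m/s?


omega_motor = 2657 * 2*pi/60 = 278.2404 rad/s
omega_joint = omega_motor / 5 = 55.6481 rad/s
v = omega_joint * r = 55.6481 * 7.5
= 417.3606 m/s


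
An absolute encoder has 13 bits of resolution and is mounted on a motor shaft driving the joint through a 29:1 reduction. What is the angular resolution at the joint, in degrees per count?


counts = 2^13 = 8192
effective counts at joint = 8192 * 29 = 237568
resolution = 360 / 237568
= 0.0015 deg/count


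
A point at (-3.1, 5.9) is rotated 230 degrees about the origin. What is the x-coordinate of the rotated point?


x' = x*cos(theta) - y*sin(theta)
cos(230 deg) = -0.6428, sin(230 deg) = -0.766
x' = -3.1 * -0.6428 - 5.9 * -0.766
= 1.9926 - -4.5197
= 6.5123


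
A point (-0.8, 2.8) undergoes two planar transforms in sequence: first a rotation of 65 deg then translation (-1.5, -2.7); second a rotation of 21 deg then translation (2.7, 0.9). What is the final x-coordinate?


After transform 1:
x1 = cos(65)*-0.8 - sin(65)*2.8 + -1.5 = -4.3758
y1 = sin(65)*-0.8 + cos(65)*2.8 + -2.7 = -2.2417
After transform 2:
x2 = cos(21)*-4.3758 - sin(21)*-2.2417 + 2.7
= -0.5818


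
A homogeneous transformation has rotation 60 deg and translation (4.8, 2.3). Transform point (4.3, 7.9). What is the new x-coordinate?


x' = cos(theta)*px - sin(theta)*py + tx
= 0.5*4.3 - 0.866*7.9 + 4.8
= 0.1084


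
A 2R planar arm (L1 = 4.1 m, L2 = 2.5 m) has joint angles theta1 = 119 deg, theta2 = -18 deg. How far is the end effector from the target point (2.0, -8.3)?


End effector via forward kinematics:
x = L1*cos(t1) + L2*cos(t1+t2) = -2.4647
y = L1*sin(t1) + L2*sin(t1+t2) = 6.04
Distance to target:
d = sqrt((2.0 - -2.4647)^2 + (-8.3 - 6.04)^2)
= sqrt(19.9339 + 205.6359)
= 15.019 m


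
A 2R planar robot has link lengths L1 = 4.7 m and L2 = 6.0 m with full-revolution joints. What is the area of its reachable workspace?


r_max = L1 + L2 = 10.7 m
r_min = |L1 - L2| = 1.3 m
Area = pi*(r_max^2 - r_min^2)
= pi*(114.49 - 1.69)
= pi * 112.8
= 354.3717 m^2


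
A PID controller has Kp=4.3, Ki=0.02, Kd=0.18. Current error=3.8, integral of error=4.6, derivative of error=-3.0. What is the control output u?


u = Kp*e + Ki*int(e) + Kd*de/dt
= 4.3*3.8 + 0.02*4.6 + 0.18*(-3.0)
= 16.34 + 0.092 + -0.54
= 15.892


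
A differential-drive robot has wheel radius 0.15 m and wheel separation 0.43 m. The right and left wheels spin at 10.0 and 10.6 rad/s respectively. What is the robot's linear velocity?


vR = r*wR = 0.15*10.0 = 1.5 m/s
vL = r*wL = 0.15*10.6 = 1.59 m/s
v = (vR+vL)/2 = 1.545 m/s
omega = (vR-vL)/L = -0.2093 rad/s
linear velocity = 1.545 m/s


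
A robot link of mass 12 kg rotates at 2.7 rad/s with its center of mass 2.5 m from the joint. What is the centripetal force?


F = m * omega^2 * r
= 12 * 2.7^2 * 2.5
= 12 * 7.29 * 2.5
= 218.7 N


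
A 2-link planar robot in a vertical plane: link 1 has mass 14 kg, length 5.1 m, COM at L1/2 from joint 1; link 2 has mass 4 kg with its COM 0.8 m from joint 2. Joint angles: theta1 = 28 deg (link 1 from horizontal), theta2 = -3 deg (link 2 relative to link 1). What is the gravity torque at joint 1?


Horizontal distance from joint 1 to link-1 COM:
  x_c1 = (L1/2)*cos(t1) = 2.55 * 0.8829 = 2.2515 m
Horizontal distance from joint 1 to link-2 COM:
  x_c2 = L1*cos(t1) + Lc2*cos(t1+t2)
       = 5.1*0.8829 + 0.8*0.9063 = 5.2281 m
tau1 = m1*g*x_c1 + m2*g*x_c2
     = 14*9.81*2.2515 + 4*9.81*5.2281
     = 309.2233 + 205.1498
     = 514.3731 Nm


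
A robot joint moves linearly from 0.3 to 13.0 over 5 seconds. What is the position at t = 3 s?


s = t/T = 3/5 = 0.6
p(t) = p0 + (pf-p0)*s
= 0.3 + (13.0 - 0.3) * 0.6
= 7.92


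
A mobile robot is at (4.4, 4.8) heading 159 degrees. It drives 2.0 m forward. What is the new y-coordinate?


y_new = y0 + d*sin(theta)
= 4.8 + 2.0*sin(159)
= 4.8 + 0.7167
= 5.5167


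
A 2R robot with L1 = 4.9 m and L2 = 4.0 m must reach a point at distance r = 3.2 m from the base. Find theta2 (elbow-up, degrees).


cos(theta2) = (r^2 - L1^2 - L2^2) / (2*L1*L2)
cos(theta2) = (10.24 - 24.01 - 16.0) / 39.2
cos(theta2) = -0.759439
theta2 = 139.4147 degrees


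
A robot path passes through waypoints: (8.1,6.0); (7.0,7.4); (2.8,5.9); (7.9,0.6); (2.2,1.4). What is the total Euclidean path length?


Segment lengths:
  seg1 = sqrt((-1.1)^2 + (1.4)^2) = 1.7804
  seg2 = sqrt((-4.2)^2 + (-1.5)^2) = 4.4598
  seg3 = sqrt((5.1)^2 + (-5.3)^2) = 7.3553
  seg4 = sqrt((-5.7)^2 + (0.8)^2) = 5.7559
Total = 19.3514


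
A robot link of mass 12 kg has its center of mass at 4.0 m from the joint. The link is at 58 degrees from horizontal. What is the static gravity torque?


tau = m*g*L*cos(angle)
= 12 * 9.81 * 4.0 * cos(58 deg)
= 12 * 9.81 * 4.0 * 0.5299
= 249.5284 Nm


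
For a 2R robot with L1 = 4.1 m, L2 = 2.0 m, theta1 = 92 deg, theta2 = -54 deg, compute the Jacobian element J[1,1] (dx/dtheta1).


J[1,1] = -L1*sin(t1) - L2*sin(t1+t2)
= -4.1*sin(92) - 2.0*sin(38)
= -5.3288


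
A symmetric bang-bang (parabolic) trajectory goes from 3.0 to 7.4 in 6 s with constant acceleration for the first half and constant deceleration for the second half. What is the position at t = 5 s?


Symmetric rest-to-rest: each phase covers (pf-p0)/2 in time T/2. 0.5*a*(T/2)^2 = (pf-p0)/2 => a = 4*(pf-p0)/T^2
a = 4*(7.4-3.0)/6^2 = 0.4889
t = 5 is in the deceleration phase (t > T/2).
p = pf - 0.5*a*(T-t)^2 = 7.4 - 0.5*0.4889*1^2
= 7.1556


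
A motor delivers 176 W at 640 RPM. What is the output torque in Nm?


omega = 640 * 2*pi/60 = 67.0206 rad/s
tau = P / omega = 176 / 67.0206
= 2.6261 Nm


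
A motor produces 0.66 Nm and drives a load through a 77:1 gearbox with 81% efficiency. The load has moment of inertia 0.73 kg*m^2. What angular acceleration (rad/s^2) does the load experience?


tau_out = tau_motor * N * eta
= 0.66 * 77 * 0.81 = 41.1642 Nm
alpha = tau_out / I = 41.1642 / 0.73
= 56.3893 rad/s^2


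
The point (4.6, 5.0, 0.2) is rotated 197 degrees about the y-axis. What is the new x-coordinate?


Rotation about y-axis: x' = x*cos(theta) + z*sin(theta)
= 4.6 * -0.9563 + 0.2 * -0.2924
= -4.4575


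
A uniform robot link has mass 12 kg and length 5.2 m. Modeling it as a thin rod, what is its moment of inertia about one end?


I = (1/3) * m * L^2
= (1/3) * 12 * 5.2^2
= 0.333333 * 12 * 27.04
= 108.16 kg*m^2


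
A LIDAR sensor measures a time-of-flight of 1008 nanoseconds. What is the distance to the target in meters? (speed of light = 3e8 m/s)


tof = 1008 ns = 1.008e-06 s
dist = c * tof / 2
= 3e8 * 1.008e-06 / 2
= 151.2 m


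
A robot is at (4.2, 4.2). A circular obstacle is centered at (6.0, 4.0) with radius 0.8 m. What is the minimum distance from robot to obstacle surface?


center_dist = sqrt((4.2-6.0)^2 + (4.2-4.0)^2)
= sqrt(3.24 + 0.04)
= 1.8111
min_dist = center_dist - radius = 1.8111 - 0.8 = 1.0111 m


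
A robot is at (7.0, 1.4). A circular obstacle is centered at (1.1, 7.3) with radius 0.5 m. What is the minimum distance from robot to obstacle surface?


center_dist = sqrt((7.0-1.1)^2 + (1.4-7.3)^2)
= sqrt(34.81 + 34.81)
= 8.3439
min_dist = center_dist - radius = 8.3439 - 0.5 = 7.8439 m


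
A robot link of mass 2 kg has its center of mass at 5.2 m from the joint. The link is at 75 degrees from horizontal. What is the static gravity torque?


tau = m*g*L*cos(angle)
= 2 * 9.81 * 5.2 * cos(75 deg)
= 2 * 9.81 * 5.2 * 0.2588
= 26.4058 Nm


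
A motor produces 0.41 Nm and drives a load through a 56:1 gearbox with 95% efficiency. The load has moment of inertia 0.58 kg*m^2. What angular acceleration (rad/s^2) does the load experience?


tau_out = tau_motor * N * eta
= 0.41 * 56 * 0.95 = 21.812 Nm
alpha = tau_out / I = 21.812 / 0.58
= 37.6069 rad/s^2


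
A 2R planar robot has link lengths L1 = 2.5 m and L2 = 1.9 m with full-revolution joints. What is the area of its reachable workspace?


r_max = L1 + L2 = 4.4 m
r_min = |L1 - L2| = 0.6 m
Area = pi*(r_max^2 - r_min^2)
= pi*(19.36 - 0.36)
= pi * 19.0
= 59.6903 m^2


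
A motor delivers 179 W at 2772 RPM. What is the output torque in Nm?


omega = 2772 * 2*pi/60 = 290.2832 rad/s
tau = P / omega = 179 / 290.2832
= 0.6166 Nm


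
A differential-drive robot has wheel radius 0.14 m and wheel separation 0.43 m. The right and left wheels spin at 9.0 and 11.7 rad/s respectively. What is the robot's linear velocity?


vR = r*wR = 0.14*9.0 = 1.26 m/s
vL = r*wL = 0.14*11.7 = 1.638 m/s
v = (vR+vL)/2 = 1.449 m/s
omega = (vR-vL)/L = -0.8791 rad/s
linear velocity = 1.449 m/s


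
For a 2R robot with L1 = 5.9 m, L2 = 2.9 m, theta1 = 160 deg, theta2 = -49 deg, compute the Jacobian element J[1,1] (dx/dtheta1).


J[1,1] = -L1*sin(t1) - L2*sin(t1+t2)
= -5.9*sin(160) - 2.9*sin(111)
= -4.7253


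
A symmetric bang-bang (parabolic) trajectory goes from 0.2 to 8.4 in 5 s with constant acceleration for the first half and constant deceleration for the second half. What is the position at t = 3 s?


Symmetric rest-to-rest: each phase covers (pf-p0)/2 in time T/2. 0.5*a*(T/2)^2 = (pf-p0)/2 => a = 4*(pf-p0)/T^2
a = 4*(8.4-0.2)/5^2 = 1.312
t = 3 is in the deceleration phase (t > T/2).
p = pf - 0.5*a*(T-t)^2 = 8.4 - 0.5*1.312*2^2
= 5.776


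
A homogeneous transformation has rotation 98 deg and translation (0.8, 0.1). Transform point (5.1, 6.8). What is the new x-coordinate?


x' = cos(theta)*px - sin(theta)*py + tx
= -0.1392*5.1 - 0.9903*6.8 + 0.8
= -6.6436


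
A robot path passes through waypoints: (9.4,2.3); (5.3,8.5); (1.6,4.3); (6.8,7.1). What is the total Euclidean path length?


Segment lengths:
  seg1 = sqrt((-4.1)^2 + (6.2)^2) = 7.433
  seg2 = sqrt((-3.7)^2 + (-4.2)^2) = 5.5973
  seg3 = sqrt((5.2)^2 + (2.8)^2) = 5.9059
Total = 18.9363


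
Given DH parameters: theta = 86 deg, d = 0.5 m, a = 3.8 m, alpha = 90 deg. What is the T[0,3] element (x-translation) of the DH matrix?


T[0,3] = a * cos(theta)
= 3.8 * cos(86 deg)
= 3.8 * 0.0698
= 0.2651


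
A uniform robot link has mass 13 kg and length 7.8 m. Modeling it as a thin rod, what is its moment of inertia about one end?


I = (1/3) * m * L^2
= (1/3) * 13 * 7.8^2
= 0.333333 * 13 * 60.84
= 263.64 kg*m^2


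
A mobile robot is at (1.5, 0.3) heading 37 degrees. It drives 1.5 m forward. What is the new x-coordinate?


x_new = x0 + d*cos(theta)
= 1.5 + 1.5*cos(37)
= 1.5 + 1.198
= 2.698


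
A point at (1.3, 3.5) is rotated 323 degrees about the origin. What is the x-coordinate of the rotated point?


x' = x*cos(theta) - y*sin(theta)
cos(323 deg) = 0.7986, sin(323 deg) = -0.6018
x' = 1.3 * 0.7986 - 3.5 * -0.6018
= 1.0382 - -2.1064
= 3.1446


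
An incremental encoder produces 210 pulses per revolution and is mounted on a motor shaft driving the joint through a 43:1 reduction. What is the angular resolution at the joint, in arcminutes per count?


counts per rev = 210
effective counts at joint = 210 * 43 = 9030
resolution = 360*60 / 9030
= 2.392 arcmin/count


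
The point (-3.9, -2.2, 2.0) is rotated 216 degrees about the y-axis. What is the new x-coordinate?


Rotation about y-axis: x' = x*cos(theta) + z*sin(theta)
= -3.9 * -0.809 + 2.0 * -0.5878
= 1.9796


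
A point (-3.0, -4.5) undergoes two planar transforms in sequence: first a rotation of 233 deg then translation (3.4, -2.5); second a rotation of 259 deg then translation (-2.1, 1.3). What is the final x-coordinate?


After transform 1:
x1 = cos(233)*-3.0 - sin(233)*-4.5 + 3.4 = 1.6116
y1 = sin(233)*-3.0 + cos(233)*-4.5 + -2.5 = 2.6041
After transform 2:
x2 = cos(259)*1.6116 - sin(259)*2.6041 + -2.1
= 0.1487


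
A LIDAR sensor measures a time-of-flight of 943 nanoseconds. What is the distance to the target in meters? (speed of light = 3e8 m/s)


tof = 943 ns = 9.43e-07 s
dist = c * tof / 2
= 3e8 * 9.43e-07 / 2
= 141.45 m


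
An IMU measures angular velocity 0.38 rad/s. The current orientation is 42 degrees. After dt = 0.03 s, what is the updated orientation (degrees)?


delta_theta = w * dt = 0.38 * 0.03 = 0.0114 rad
= 0.6532 deg
theta_new = 42 + 0.6532 = 42.6532 deg


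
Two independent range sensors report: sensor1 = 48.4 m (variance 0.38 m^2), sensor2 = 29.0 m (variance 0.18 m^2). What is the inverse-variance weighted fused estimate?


w1 = (1/var1) / (1/var1 + 1/var2)
   = 2.6316 / (2.6316 + 5.5556) = 0.3214
w2 = 1 - w1 = 0.6786
fused = w1*s1 + w2*s2 = 15.5571 + 19.6786
= 35.2357 m


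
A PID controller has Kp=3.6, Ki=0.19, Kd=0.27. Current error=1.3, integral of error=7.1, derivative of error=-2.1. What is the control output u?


u = Kp*e + Ki*int(e) + Kd*de/dt
= 3.6*1.3 + 0.19*7.1 + 0.27*(-2.1)
= 4.68 + 1.349 + -0.567
= 5.462


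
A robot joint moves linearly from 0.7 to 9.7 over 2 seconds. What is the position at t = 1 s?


s = t/T = 1/2 = 0.5
p(t) = p0 + (pf-p0)*s
= 0.7 + (9.7 - 0.7) * 0.5
= 5.2


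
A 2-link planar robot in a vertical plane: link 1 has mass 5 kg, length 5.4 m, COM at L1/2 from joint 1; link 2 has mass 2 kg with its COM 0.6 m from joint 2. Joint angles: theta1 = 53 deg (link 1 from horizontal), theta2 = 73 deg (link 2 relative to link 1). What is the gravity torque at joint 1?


Horizontal distance from joint 1 to link-1 COM:
  x_c1 = (L1/2)*cos(t1) = 2.7 * 0.6018 = 1.6249 m
Horizontal distance from joint 1 to link-2 COM:
  x_c2 = L1*cos(t1) + Lc2*cos(t1+t2)
       = 5.4*0.6018 + 0.6*-0.5878 = 2.8971 m
tau1 = m1*g*x_c1 + m2*g*x_c2
     = 5*9.81*1.6249 + 2*9.81*2.8971
     = 79.7014 + 56.8417
     = 136.5431 Nm


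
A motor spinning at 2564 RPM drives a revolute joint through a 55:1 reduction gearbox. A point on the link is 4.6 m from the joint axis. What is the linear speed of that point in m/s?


omega_motor = 2564 * 2*pi/60 = 268.5015 rad/s
omega_joint = omega_motor / 55 = 4.8818 rad/s
v = omega_joint * r = 4.8818 * 4.6
= 22.4565 m/s


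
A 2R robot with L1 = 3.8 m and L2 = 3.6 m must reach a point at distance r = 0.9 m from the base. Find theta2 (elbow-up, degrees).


cos(theta2) = (r^2 - L1^2 - L2^2) / (2*L1*L2)
cos(theta2) = (0.81 - 14.44 - 12.96) / 27.36
cos(theta2) = -0.971857
theta2 = 166.3746 degrees


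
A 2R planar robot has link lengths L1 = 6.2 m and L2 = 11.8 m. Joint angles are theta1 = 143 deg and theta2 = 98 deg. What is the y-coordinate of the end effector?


Convert angles to radians: theta1 = 2.4958, theta2 = 1.7104
y = L1*sin(theta1) + L2*sin(theta1+theta2)
y = 3.7313 + -10.3205
y = -6.5893


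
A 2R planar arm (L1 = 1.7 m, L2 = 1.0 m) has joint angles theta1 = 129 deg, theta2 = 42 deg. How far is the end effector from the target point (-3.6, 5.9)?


End effector via forward kinematics:
x = L1*cos(t1) + L2*cos(t1+t2) = -2.0575
y = L1*sin(t1) + L2*sin(t1+t2) = 1.4776
Distance to target:
d = sqrt((-3.6 - -2.0575)^2 + (5.9 - 1.4776)^2)
= sqrt(2.3792 + 19.5578)
= 4.6837 m


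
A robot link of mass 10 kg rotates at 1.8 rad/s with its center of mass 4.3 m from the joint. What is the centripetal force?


F = m * omega^2 * r
= 10 * 1.8^2 * 4.3
= 10 * 3.24 * 4.3
= 139.32 N


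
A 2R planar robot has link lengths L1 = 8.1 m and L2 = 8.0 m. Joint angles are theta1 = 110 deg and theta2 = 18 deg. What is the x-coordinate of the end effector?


Convert angles to radians: theta1 = 1.9199, theta2 = 0.3142
x = L1*cos(theta1) + L2*cos(theta1+theta2)
x = -2.7704 + -4.9253
x = -7.6957


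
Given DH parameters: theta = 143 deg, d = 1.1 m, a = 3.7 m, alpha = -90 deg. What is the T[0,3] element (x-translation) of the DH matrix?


T[0,3] = a * cos(theta)
= 3.7 * cos(143 deg)
= 3.7 * -0.7986
= -2.955


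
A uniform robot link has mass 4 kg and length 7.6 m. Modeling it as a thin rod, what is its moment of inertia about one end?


I = (1/3) * m * L^2
= (1/3) * 4 * 7.6^2
= 0.333333 * 4 * 57.76
= 77.0133 kg*m^2


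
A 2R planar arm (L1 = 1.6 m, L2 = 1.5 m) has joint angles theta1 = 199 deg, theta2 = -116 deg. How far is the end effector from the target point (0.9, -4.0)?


End effector via forward kinematics:
x = L1*cos(t1) + L2*cos(t1+t2) = -1.33
y = L1*sin(t1) + L2*sin(t1+t2) = 0.9679
Distance to target:
d = sqrt((0.9 - -1.33)^2 + (-4.0 - 0.9679)^2)
= sqrt(4.973 + 24.6801)
= 5.4455 m


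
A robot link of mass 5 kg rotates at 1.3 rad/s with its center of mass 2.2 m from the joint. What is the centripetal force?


F = m * omega^2 * r
= 5 * 1.3^2 * 2.2
= 5 * 1.69 * 2.2
= 18.59 N


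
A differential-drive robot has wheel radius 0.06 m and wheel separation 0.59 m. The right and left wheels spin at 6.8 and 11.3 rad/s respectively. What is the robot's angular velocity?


vR = r*wR = 0.06*6.8 = 0.408 m/s
vL = r*wL = 0.06*11.3 = 0.678 m/s
v = (vR+vL)/2 = 0.543 m/s
omega = (vR-vL)/L = -0.4576 rad/s
angular velocity = -0.4576 rad/s


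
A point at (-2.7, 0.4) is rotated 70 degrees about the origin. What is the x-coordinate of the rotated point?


x' = x*cos(theta) - y*sin(theta)
cos(70 deg) = 0.342, sin(70 deg) = 0.9397
x' = -2.7 * 0.342 - 0.4 * 0.9397
= -0.9235 - 0.3759
= -1.2993


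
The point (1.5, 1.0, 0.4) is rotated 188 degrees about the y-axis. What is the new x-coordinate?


Rotation about y-axis: x' = x*cos(theta) + z*sin(theta)
= 1.5 * -0.9903 + 0.4 * -0.1392
= -1.5411


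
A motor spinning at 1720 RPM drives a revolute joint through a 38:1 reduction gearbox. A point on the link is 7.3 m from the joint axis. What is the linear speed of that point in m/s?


omega_motor = 1720 * 2*pi/60 = 180.118 rad/s
omega_joint = omega_motor / 38 = 4.7399 rad/s
v = omega_joint * r = 4.7399 * 7.3
= 34.6016 m/s


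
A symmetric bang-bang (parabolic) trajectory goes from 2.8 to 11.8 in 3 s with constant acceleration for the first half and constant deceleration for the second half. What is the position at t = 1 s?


Symmetric rest-to-rest: each phase covers (pf-p0)/2 in time T/2. 0.5*a*(T/2)^2 = (pf-p0)/2 => a = 4*(pf-p0)/T^2
a = 4*(11.8-2.8)/3^2 = 4.0
t = 1 is in the acceleration phase (t <= T/2).
p = p0 + 0.5*a*t^2 = 2.8 + 0.5*4.0*1^2
= 4.8


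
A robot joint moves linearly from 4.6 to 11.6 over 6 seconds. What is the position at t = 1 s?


s = t/T = 1/6 = 0.1667
p(t) = p0 + (pf-p0)*s
= 4.6 + (11.6 - 4.6) * 0.1667
= 5.7667


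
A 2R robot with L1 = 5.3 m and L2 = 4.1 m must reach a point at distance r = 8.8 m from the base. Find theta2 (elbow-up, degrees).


cos(theta2) = (r^2 - L1^2 - L2^2) / (2*L1*L2)
cos(theta2) = (77.44 - 28.09 - 16.81) / 43.46
cos(theta2) = 0.748734
theta2 = 41.5191 degrees


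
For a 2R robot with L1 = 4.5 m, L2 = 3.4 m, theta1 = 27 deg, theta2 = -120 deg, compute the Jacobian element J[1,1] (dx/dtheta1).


J[1,1] = -L1*sin(t1) - L2*sin(t1+t2)
= -4.5*sin(27) - 3.4*sin(-93)
= 1.3524


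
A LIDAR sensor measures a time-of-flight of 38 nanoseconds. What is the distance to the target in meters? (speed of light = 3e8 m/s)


tof = 38 ns = 3.8e-08 s
dist = c * tof / 2
= 3e8 * 3.8e-08 / 2
= 5.7 m


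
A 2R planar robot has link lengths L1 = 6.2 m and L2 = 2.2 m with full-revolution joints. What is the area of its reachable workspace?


r_max = L1 + L2 = 8.4 m
r_min = |L1 - L2| = 4.0 m
Area = pi*(r_max^2 - r_min^2)
= pi*(70.56 - 16.0)
= pi * 54.56
= 171.4053 m^2


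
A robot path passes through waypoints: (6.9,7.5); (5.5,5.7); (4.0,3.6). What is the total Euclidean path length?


Segment lengths:
  seg1 = sqrt((-1.4)^2 + (-1.8)^2) = 2.2804
  seg2 = sqrt((-1.5)^2 + (-2.1)^2) = 2.5807
Total = 4.861


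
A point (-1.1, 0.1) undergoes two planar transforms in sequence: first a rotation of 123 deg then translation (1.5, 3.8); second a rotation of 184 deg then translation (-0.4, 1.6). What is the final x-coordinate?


After transform 1:
x1 = cos(123)*-1.1 - sin(123)*0.1 + 1.5 = 2.0152
y1 = sin(123)*-1.1 + cos(123)*0.1 + 3.8 = 2.823
After transform 2:
x2 = cos(184)*2.0152 - sin(184)*2.823 + -0.4
= -2.2134


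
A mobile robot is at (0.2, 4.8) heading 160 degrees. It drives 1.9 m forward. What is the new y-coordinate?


y_new = y0 + d*sin(theta)
= 4.8 + 1.9*sin(160)
= 4.8 + 0.6498
= 5.4498


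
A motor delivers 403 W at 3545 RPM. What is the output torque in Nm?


omega = 3545 * 2*pi/60 = 371.2315 rad/s
tau = P / omega = 403 / 371.2315
= 1.0856 Nm


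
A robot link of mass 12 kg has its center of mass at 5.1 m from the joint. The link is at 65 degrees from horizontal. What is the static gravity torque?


tau = m*g*L*cos(angle)
= 12 * 9.81 * 5.1 * cos(65 deg)
= 12 * 9.81 * 5.1 * 0.4226
= 253.7282 Nm


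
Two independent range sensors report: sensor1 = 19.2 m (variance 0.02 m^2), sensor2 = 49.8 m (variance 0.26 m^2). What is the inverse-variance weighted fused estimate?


w1 = (1/var1) / (1/var1 + 1/var2)
   = 50.0 / (50.0 + 3.8462) = 0.9286
w2 = 1 - w1 = 0.0714
fused = w1*s1 + w2*s2 = 17.8286 + 3.5571
= 21.3857 m


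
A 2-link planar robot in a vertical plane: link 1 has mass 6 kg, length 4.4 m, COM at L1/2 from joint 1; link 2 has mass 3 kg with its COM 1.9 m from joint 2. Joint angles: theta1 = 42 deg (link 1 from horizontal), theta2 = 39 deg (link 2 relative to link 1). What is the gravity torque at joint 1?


Horizontal distance from joint 1 to link-1 COM:
  x_c1 = (L1/2)*cos(t1) = 2.2 * 0.7431 = 1.6349 m
Horizontal distance from joint 1 to link-2 COM:
  x_c2 = L1*cos(t1) + Lc2*cos(t1+t2)
       = 4.4*0.7431 + 1.9*0.1564 = 3.5671 m
tau1 = m1*g*x_c1 + m2*g*x_c2
     = 6*9.81*1.6349 + 3*9.81*3.5671
     = 96.2313 + 104.9787
     = 201.21 Nm


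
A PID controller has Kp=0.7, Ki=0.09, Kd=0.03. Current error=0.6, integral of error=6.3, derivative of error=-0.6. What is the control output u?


u = Kp*e + Ki*int(e) + Kd*de/dt
= 0.7*0.6 + 0.09*6.3 + 0.03*(-0.6)
= 0.42 + 0.567 + -0.018
= 0.969


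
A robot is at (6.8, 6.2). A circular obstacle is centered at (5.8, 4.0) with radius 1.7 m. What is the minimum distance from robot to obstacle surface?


center_dist = sqrt((6.8-5.8)^2 + (6.2-4.0)^2)
= sqrt(1.0 + 4.84)
= 2.4166
min_dist = center_dist - radius = 2.4166 - 1.7 = 0.7166 m


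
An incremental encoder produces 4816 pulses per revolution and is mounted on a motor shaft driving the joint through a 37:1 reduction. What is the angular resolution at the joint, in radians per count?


counts per rev = 4816
effective counts at joint = 4816 * 37 = 178192
resolution = 2*pi / 178192
= 3.5261e-05 rad/count


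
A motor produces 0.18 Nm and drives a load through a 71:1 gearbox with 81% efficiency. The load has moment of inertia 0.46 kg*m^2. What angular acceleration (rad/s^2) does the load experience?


tau_out = tau_motor * N * eta
= 0.18 * 71 * 0.81 = 10.3518 Nm
alpha = tau_out / I = 10.3518 / 0.46
= 22.5039 rad/s^2


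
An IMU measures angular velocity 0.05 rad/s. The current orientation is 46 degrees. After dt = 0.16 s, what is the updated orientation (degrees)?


delta_theta = w * dt = 0.05 * 0.16 = 0.008 rad
= 0.4584 deg
theta_new = 46 + 0.4584 = 46.4584 deg


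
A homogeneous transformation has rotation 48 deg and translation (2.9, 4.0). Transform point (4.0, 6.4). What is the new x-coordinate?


x' = cos(theta)*px - sin(theta)*py + tx
= 0.6691*4.0 - 0.7431*6.4 + 2.9
= 0.8204


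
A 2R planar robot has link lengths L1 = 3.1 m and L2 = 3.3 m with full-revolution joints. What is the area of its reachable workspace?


r_max = L1 + L2 = 6.4 m
r_min = |L1 - L2| = 0.2 m
Area = pi*(r_max^2 - r_min^2)
= pi*(40.96 - 0.04)
= pi * 40.92
= 128.554 m^2


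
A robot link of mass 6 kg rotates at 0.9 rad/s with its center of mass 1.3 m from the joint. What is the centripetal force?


F = m * omega^2 * r
= 6 * 0.9^2 * 1.3
= 6 * 0.81 * 1.3
= 6.318 N


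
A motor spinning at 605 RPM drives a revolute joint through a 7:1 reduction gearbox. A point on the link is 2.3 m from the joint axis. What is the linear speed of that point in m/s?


omega_motor = 605 * 2*pi/60 = 63.3555 rad/s
omega_joint = omega_motor / 7 = 9.0508 rad/s
v = omega_joint * r = 9.0508 * 2.3
= 20.8168 m/s


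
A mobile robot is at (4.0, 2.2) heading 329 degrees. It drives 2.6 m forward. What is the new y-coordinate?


y_new = y0 + d*sin(theta)
= 2.2 + 2.6*sin(329)
= 2.2 + -1.3391
= 0.8609


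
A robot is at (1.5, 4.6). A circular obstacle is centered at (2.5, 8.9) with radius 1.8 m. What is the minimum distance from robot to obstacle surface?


center_dist = sqrt((1.5-2.5)^2 + (4.6-8.9)^2)
= sqrt(1.0 + 18.49)
= 4.4147
min_dist = center_dist - radius = 4.4147 - 1.8 = 2.6147 m


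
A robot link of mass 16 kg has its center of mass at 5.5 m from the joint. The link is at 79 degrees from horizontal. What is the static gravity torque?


tau = m*g*L*cos(angle)
= 16 * 9.81 * 5.5 * cos(79 deg)
= 16 * 9.81 * 5.5 * 0.1908
= 164.7216 Nm


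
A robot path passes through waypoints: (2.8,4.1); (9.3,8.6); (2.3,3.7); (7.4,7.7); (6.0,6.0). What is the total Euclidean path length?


Segment lengths:
  seg1 = sqrt((6.5)^2 + (4.5)^2) = 7.9057
  seg2 = sqrt((-7.0)^2 + (-4.9)^2) = 8.5446
  seg3 = sqrt((5.1)^2 + (4.0)^2) = 6.4815
  seg4 = sqrt((-1.4)^2 + (-1.7)^2) = 2.2023
Total = 25.1341


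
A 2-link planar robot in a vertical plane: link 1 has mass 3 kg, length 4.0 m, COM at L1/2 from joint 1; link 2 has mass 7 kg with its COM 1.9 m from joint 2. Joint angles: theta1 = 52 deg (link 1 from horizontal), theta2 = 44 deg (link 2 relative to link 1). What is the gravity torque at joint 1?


Horizontal distance from joint 1 to link-1 COM:
  x_c1 = (L1/2)*cos(t1) = 2.0 * 0.6157 = 1.2313 m
Horizontal distance from joint 1 to link-2 COM:
  x_c2 = L1*cos(t1) + Lc2*cos(t1+t2)
       = 4.0*0.6157 + 1.9*-0.1045 = 2.264 m
tau1 = m1*g*x_c1 + m2*g*x_c2
     = 3*9.81*1.2313 + 7*9.81*2.264
     = 36.2378 + 155.4718
     = 191.7096 Nm


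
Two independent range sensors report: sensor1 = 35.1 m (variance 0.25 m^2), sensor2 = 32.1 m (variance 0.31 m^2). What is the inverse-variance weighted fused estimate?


w1 = (1/var1) / (1/var1 + 1/var2)
   = 4.0 / (4.0 + 3.2258) = 0.5536
w2 = 1 - w1 = 0.4464
fused = w1*s1 + w2*s2 = 19.4304 + 14.3304
= 33.7607 m


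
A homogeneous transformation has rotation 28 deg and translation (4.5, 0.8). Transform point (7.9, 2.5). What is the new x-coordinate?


x' = cos(theta)*px - sin(theta)*py + tx
= 0.8829*7.9 - 0.4695*2.5 + 4.5
= 10.3016


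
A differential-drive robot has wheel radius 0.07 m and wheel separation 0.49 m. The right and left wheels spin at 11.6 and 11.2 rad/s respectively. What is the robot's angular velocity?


vR = r*wR = 0.07*11.6 = 0.812 m/s
vL = r*wL = 0.07*11.2 = 0.784 m/s
v = (vR+vL)/2 = 0.798 m/s
omega = (vR-vL)/L = 0.0571 rad/s
angular velocity = 0.0571 rad/s


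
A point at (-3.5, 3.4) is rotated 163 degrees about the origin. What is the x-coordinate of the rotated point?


x' = x*cos(theta) - y*sin(theta)
cos(163 deg) = -0.9563, sin(163 deg) = 0.2924
x' = -3.5 * -0.9563 - 3.4 * 0.2924
= 3.3471 - 0.9941
= 2.353


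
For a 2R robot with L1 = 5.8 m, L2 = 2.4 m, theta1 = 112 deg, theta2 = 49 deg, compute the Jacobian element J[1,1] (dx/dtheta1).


J[1,1] = -L1*sin(t1) - L2*sin(t1+t2)
= -5.8*sin(112) - 2.4*sin(161)
= -6.159


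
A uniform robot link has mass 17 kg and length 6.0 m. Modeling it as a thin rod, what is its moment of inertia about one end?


I = (1/3) * m * L^2
= (1/3) * 17 * 6.0^2
= 0.333333 * 17 * 36.0
= 204.0 kg*m^2


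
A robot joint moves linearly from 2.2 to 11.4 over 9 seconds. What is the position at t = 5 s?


s = t/T = 5/9 = 0.5556
p(t) = p0 + (pf-p0)*s
= 2.2 + (11.4 - 2.2) * 0.5556
= 7.3111


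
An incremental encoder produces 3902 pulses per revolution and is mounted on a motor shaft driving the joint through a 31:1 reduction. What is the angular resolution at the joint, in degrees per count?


counts per rev = 3902
effective counts at joint = 3902 * 31 = 120962
resolution = 360 / 120962
= 0.003 deg/count


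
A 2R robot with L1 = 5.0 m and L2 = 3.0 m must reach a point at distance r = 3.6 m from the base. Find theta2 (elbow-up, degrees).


cos(theta2) = (r^2 - L1^2 - L2^2) / (2*L1*L2)
cos(theta2) = (12.96 - 25.0 - 9.0) / 30.0
cos(theta2) = -0.701333
theta2 = 134.5341 degrees


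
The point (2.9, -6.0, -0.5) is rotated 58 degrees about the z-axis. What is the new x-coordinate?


Rotation about z-axis: x' = x*cos(theta) - y*sin(theta)
= 2.9 * 0.5299 - -6.0 * 0.848
= 6.6251


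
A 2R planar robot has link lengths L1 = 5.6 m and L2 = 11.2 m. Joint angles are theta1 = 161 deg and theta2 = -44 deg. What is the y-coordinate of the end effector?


Convert angles to radians: theta1 = 2.81, theta2 = -0.7679
y = L1*sin(theta1) + L2*sin(theta1+theta2)
y = 1.8232 + 9.9793
y = 11.8025


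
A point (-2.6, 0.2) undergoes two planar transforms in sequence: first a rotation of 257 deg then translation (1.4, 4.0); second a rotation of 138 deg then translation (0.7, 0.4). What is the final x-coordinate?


After transform 1:
x1 = cos(257)*-2.6 - sin(257)*0.2 + 1.4 = 2.1797
y1 = sin(257)*-2.6 + cos(257)*0.2 + 4.0 = 6.4884
After transform 2:
x2 = cos(138)*2.1797 - sin(138)*6.4884 + 0.7
= -5.2614


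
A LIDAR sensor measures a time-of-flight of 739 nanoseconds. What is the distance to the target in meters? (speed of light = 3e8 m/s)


tof = 739 ns = 7.39e-07 s
dist = c * tof / 2
= 3e8 * 7.39e-07 / 2
= 110.85 m


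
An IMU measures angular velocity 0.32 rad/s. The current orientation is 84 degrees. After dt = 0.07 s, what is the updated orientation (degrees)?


delta_theta = w * dt = 0.32 * 0.07 = 0.0224 rad
= 1.2834 deg
theta_new = 84 + 1.2834 = 85.2834 deg


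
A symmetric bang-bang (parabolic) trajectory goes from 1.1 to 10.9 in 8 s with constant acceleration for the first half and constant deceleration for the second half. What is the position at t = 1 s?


Symmetric rest-to-rest: each phase covers (pf-p0)/2 in time T/2. 0.5*a*(T/2)^2 = (pf-p0)/2 => a = 4*(pf-p0)/T^2
a = 4*(10.9-1.1)/8^2 = 0.6125
t = 1 is in the acceleration phase (t <= T/2).
p = p0 + 0.5*a*t^2 = 1.1 + 0.5*0.6125*1^2
= 1.4062
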